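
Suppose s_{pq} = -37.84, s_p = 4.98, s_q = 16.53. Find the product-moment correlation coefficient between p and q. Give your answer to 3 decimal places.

r = Cov(p,q) / (s_p · s_q) = -37.84 / (4.98 × 16.53)
  = -37.84 / 82.3194 ≈ -0.460

-0.460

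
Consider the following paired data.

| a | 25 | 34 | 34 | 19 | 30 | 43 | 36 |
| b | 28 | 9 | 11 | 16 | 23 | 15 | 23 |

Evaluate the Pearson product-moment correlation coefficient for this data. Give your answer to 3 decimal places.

n = 7, Σa = 221, Σb = 125, Σa² = 7343, Σb² = 2525, Σab = 3847
nΣab − ΣaΣb = 26929 − 27625 = -696
nΣa² − (Σa)² = 51401 − 48841 = 2560; nΣb² − (Σb)² = 17675 − 15625 = 2050
r = -696 / √(2560 × 2050) = -696 / 2290.8514 ≈ -0.304

-0.304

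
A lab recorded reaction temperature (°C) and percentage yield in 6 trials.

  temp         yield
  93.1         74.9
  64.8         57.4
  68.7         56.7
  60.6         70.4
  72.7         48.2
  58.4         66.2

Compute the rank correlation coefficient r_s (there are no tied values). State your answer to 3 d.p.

-0.086

Rank temp: 6, 3, 4, 2, 5, 1
Rank yield: 6, 3, 2, 5, 1, 4
d = rank(temp) − rank(yield): 0, 0, 2, -3, 4, -3; Σd² = 38
ρ = 1 − 6Σd² / [n(n²−1)] = 1 − 6×38 / (6×35) = 1 − 228/210 ≈ -0.086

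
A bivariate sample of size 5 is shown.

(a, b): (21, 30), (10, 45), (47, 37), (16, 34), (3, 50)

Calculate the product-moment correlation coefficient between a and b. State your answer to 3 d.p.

n = 5, Σa = 97, Σb = 196, Σa² = 3015, Σb² = 7950, Σab = 3513
nΣab − ΣaΣb = 17565 − 19012 = -1447
nΣa² − (Σa)² = 15075 − 9409 = 5666; nΣb² − (Σb)² = 39750 − 38416 = 1334
r = -1447 / √(5666 × 1334) = -1447 / 2749.2624 ≈ -0.526

-0.526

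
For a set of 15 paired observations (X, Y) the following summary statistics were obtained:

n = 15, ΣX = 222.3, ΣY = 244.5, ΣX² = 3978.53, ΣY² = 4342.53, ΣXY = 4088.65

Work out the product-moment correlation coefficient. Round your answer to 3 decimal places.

0.941

r = (nΣXY − ΣXΣY) / √[(nΣX² − (ΣX)²)(nΣY² − (ΣY)²)]
Numerator: 15×4088.65 − 222.3×244.5 = 6977.4
Denominator: √[(59677.95 − 49417.29)(65137.95 − 59780.25)] = √[10260.66 × 5357.7] = 7414.4142
r = 6977.4 / 7414.4142 ≈ 0.941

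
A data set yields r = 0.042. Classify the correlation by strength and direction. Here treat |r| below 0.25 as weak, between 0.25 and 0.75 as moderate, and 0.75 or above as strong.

r = 0.042 > 0 so the relationship is positive.
|r| = 0.042, which falls in the weak range.

weak positive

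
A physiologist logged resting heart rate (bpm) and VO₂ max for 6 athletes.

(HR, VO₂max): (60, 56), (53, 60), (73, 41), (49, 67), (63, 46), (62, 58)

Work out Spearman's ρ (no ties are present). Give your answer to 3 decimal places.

-0.943

Rank HR: 3, 2, 6, 1, 5, 4
Rank VO₂max: 3, 5, 1, 6, 2, 4
d = rank(HR) − rank(VO₂max): 0, -3, 5, -5, 3, 0; Σd² = 68
ρ = 1 − 6Σd² / [n(n²−1)] = 1 − 6×68 / (6×35) = 1 − 408/210 ≈ -0.943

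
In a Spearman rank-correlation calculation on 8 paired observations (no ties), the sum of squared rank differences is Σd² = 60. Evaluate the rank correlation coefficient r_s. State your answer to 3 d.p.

0.286

ρ = 1 − 6Σd² / [n(n²−1)] = 1 − 6×60 / (8×63)
  = 1 − 360/504 = 1 − 0.7143 ≈ 0.286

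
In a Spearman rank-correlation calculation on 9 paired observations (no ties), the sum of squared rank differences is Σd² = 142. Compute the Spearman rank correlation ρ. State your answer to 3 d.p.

ρ = 1 − 6Σd² / [n(n²−1)] = 1 − 6×142 / (9×80)
  = 1 − 852/720 = 1 − 1.1833 ≈ -0.183

-0.183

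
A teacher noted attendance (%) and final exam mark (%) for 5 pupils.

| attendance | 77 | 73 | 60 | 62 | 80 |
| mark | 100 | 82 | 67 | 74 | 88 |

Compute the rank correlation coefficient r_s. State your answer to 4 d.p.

0.9000

Rank attendance: 4, 3, 1, 2, 5
Rank mark: 5, 3, 1, 2, 4
d = rank(attendance) − rank(mark): -1, 0, 0, 0, 1; Σd² = 2
ρ = 1 − 6Σd² / [n(n²−1)] = 1 − 6×2 / (5×24) = 1 − 12/120 ≈ 0.9000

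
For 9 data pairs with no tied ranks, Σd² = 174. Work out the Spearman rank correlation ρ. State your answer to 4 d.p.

ρ = 1 − 6Σd² / [n(n²−1)] = 1 − 6×174 / (9×80)
  = 1 − 1044/720 = 1 − 1.45000 ≈ -0.4500

-0.4500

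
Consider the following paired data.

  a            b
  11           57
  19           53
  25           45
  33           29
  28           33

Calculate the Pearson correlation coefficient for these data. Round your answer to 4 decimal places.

n = 5, Σa = 116, Σb = 217, Σa² = 2980, Σb² = 10013, Σab = 4640
nΣab − ΣaΣb = 23200 − 25172 = -1972
nΣa² − (Σa)² = 14900 − 13456 = 1444; nΣb² − (Σb)² = 50065 − 47089 = 2976
r = -1972 / √(1444 × 2976) = -1972 / 2073.0036 ≈ -0.9513

-0.9513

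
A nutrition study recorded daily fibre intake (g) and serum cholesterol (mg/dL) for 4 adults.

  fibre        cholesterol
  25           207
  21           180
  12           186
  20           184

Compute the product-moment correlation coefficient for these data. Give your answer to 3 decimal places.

n = 4, Σx = 78, Σy = 757, Σx² = 1610, Σy² = 143701, Σxy = 14867
nΣxy − ΣxΣy = 59468 − 59046 = 422
nΣx² − (Σx)² = 6440 − 6084 = 356; nΣy² − (Σy)² = 574804 − 573049 = 1755
r = 422 / √(356 × 1755) = 422 / 790.4303 ≈ 0.534

0.534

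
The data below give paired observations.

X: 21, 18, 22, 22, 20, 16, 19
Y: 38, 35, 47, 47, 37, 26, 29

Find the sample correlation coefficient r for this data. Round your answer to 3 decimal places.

n = 7, ΣX = 138, ΣY = 259, ΣX² = 2750, ΣY² = 9973, ΣXY = 5203
nΣXY − ΣXΣY = 36421 − 35742 = 679
nΣX² − (ΣX)² = 19250 − 19044 = 206; nΣY² − (ΣY)² = 69811 − 67081 = 2730
r = 679 / √(206 × 2730) = 679 / 749.9200 ≈ 0.905

0.905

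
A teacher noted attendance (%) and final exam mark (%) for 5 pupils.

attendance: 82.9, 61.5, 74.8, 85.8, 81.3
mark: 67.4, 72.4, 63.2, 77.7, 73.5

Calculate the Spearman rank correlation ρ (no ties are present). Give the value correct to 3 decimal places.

Rank attendance: 4, 1, 2, 5, 3
Rank mark: 2, 3, 1, 5, 4
d = rank(attendance) − rank(mark): 2, -2, 1, 0, -1; Σd² = 10
ρ = 1 − 6Σd² / [n(n²−1)] = 1 − 6×10 / (5×24) = 1 − 60/120 ≈ 0.500

0.500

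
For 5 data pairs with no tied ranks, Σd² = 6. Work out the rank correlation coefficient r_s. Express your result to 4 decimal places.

0.7000

ρ = 1 − 6Σd² / [n(n²−1)] = 1 − 6×6 / (5×24)
  = 1 − 36/120 = 1 − 0.30000 ≈ 0.7000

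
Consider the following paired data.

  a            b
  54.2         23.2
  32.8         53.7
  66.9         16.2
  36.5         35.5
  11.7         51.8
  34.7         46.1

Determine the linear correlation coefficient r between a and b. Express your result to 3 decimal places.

-0.903

n = 6, Σa = 236.8, Σb = 226.5, Σa² = 11162.32, Σb² = 9753.07, Σab = 7604.06
nΣab − ΣaΣb = 45624.36 − 53635.2 = -8010.84
nΣa² − (Σa)² = 66973.92 − 56074.24 = 10899.68; nΣb² − (Σb)² = 58518.42 − 51302.25 = 7216.17
r = -8010.84 / √(10899.68 × 7216.17) = -8010.84 / 8868.7059 ≈ -0.903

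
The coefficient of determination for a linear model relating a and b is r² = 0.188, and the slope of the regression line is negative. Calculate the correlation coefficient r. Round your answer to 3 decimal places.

-0.434

|r| = √0.188 = 0.434
The association is negative, so r = −0.434.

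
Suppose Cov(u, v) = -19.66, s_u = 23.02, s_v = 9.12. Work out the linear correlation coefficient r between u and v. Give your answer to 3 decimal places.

-0.094

r = Cov(u,v) / (s_u · s_v) = -19.66 / (23.02 × 9.12)
  = -19.66 / 209.9424 ≈ -0.094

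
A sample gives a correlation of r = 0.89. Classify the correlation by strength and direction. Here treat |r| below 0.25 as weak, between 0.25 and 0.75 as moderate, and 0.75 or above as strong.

r = 0.89 > 0 so the relationship is positive.
|r| = 0.89, which falls in the strong range.

strong positive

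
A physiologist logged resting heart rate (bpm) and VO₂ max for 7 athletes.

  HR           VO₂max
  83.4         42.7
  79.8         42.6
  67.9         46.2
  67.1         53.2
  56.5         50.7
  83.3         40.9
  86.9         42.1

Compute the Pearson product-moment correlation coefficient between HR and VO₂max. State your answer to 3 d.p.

-0.866

n = 7, Σx = 524.9, Σy = 318.4, Σx² = 40119.17, Σy² = 14618.44, Σxy = 23597.37
nΣxy − ΣxΣy = 165181.59 − 167128.16 = -1946.57
nΣx² − (Σx)² = 280834.19 − 275520.01 = 5314.18; nΣy² − (Σy)² = 102329.08 − 101378.56 = 950.52
r = -1946.57 / √(5314.18 × 950.52) = -1946.57 / 2247.4951 ≈ -0.866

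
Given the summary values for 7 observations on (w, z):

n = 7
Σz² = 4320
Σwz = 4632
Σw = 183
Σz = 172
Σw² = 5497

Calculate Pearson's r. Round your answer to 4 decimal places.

0.5240

r = (nΣwz − ΣwΣz) / √[(nΣw² − (Σw)²)(nΣz² − (Σz)²)]
Numerator: 7×4632 − 183×172 = 948
Denominator: √[(38479 − 33489)(30240 − 29584)] = √[4990 × 656] = 1809.2650
r = 948 / 1809.2650 ≈ 0.5240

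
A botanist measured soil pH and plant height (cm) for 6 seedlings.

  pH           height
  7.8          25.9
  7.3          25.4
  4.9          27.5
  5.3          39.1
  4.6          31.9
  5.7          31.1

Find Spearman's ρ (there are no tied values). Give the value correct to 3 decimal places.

Rank pH: 6, 5, 2, 3, 1, 4
Rank height: 2, 1, 3, 6, 5, 4
d = rank(pH) − rank(height): 4, 4, -1, -3, -4, 0; Σd² = 58
ρ = 1 − 6Σd² / [n(n²−1)] = 1 − 6×58 / (6×35) = 1 − 348/210 ≈ -0.657

-0.657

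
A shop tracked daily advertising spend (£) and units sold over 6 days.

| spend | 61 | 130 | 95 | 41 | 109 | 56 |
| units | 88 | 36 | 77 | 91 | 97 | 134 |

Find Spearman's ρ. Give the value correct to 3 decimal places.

Rank spend: 3, 6, 4, 1, 5, 2
Rank units: 3, 1, 2, 4, 5, 6
d = rank(spend) − rank(units): 0, 5, 2, -3, 0, -4; Σd² = 54
ρ = 1 − 6Σd² / [n(n²−1)] = 1 − 6×54 / (6×35) = 1 − 324/210 ≈ -0.543

-0.543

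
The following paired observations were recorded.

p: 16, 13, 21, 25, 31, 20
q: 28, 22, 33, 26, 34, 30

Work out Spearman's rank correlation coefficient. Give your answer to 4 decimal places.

Rank p: 2, 1, 4, 5, 6, 3
Rank q: 3, 1, 5, 2, 6, 4
d = rank(p) − rank(q): -1, 0, -1, 3, 0, -1; Σd² = 12
ρ = 1 − 6Σd² / [n(n²−1)] = 1 − 6×12 / (6×35) = 1 − 72/210 ≈ 0.6571

0.6571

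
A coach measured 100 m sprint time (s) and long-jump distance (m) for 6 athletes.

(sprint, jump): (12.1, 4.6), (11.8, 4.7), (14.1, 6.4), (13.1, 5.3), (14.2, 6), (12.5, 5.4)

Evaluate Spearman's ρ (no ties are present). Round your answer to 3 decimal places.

0.829

Rank sprint: 2, 1, 5, 4, 6, 3
Rank jump: 1, 2, 6, 3, 5, 4
d = rank(sprint) − rank(jump): 1, -1, -1, 1, 1, -1; Σd² = 6
ρ = 1 − 6Σd² / [n(n²−1)] = 1 − 6×6 / (6×35) = 1 − 36/210 ≈ 0.829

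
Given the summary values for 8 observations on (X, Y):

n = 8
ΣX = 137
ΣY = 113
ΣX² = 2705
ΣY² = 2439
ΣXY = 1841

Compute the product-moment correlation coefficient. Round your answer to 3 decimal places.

r = (nΣXY − ΣXΣY) / √[(nΣX² − (ΣX)²)(nΣY² − (ΣY)²)]
Numerator: 8×1841 − 137×113 = -753
Denominator: √[(21640 − 18769)(19512 − 12769)] = √[2871 × 6743] = 4399.9037
r = -753 / 4399.9037 ≈ -0.171

-0.171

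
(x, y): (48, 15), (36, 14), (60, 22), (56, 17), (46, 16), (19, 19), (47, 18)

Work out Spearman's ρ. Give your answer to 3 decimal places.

0.286

Rank x: 5, 2, 7, 6, 3, 1, 4
Rank y: 2, 1, 7, 4, 3, 6, 5
d = rank(x) − rank(y): 3, 1, 0, 2, 0, -5, -1; Σd² = 40
ρ = 1 − 6Σd² / [n(n²−1)] = 1 − 6×40 / (7×48) = 1 − 240/336 ≈ 0.286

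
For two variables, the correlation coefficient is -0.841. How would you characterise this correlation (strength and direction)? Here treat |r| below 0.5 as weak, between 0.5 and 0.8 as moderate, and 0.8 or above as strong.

r = -0.841 < 0 so the relationship is negative.
|r| = 0.841, which falls in the strong range.

strong negative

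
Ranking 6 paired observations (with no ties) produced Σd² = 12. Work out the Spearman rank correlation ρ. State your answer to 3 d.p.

0.657

ρ = 1 − 6Σd² / [n(n²−1)] = 1 − 6×12 / (6×35)
  = 1 − 72/210 = 1 − 0.3429 ≈ 0.657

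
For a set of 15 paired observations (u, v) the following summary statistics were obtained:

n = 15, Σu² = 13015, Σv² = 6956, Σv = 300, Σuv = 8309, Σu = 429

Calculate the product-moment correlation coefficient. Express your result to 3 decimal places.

-0.321

r = (nΣuv − ΣuΣv) / √[(nΣu² − (Σu)²)(nΣv² − (Σv)²)]
Numerator: 15×8309 − 429×300 = -4065
Denominator: √[(195225 − 184041)(104340 − 90000)] = √[11184 × 14340] = 12664.0657
r = -4065 / 12664.0657 ≈ -0.321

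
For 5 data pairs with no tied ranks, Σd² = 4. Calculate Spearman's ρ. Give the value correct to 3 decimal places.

ρ = 1 − 6Σd² / [n(n²−1)] = 1 − 6×4 / (5×24)
  = 1 − 24/120 = 1 − 0.2000 ≈ 0.800

0.800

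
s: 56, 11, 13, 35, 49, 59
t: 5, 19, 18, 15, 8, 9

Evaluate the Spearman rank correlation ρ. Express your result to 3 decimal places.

-0.829

Rank s: 5, 1, 2, 3, 4, 6
Rank t: 1, 6, 5, 4, 2, 3
d = rank(s) − rank(t): 4, -5, -3, -1, 2, 3; Σd² = 64
ρ = 1 − 6Σd² / [n(n²−1)] = 1 − 6×64 / (6×35) = 1 − 384/210 ≈ -0.829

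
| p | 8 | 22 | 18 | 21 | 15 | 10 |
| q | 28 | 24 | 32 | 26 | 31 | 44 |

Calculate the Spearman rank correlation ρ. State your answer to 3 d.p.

Rank p: 1, 6, 4, 5, 3, 2
Rank q: 3, 1, 5, 2, 4, 6
d = rank(p) − rank(q): -2, 5, -1, 3, -1, -4; Σd² = 56
ρ = 1 − 6Σd² / [n(n²−1)] = 1 − 6×56 / (6×35) = 1 − 336/210 ≈ -0.600

-0.600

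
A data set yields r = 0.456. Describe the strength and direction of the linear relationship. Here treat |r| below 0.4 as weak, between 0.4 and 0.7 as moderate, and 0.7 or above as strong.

moderate positive

r = 0.456 > 0 so the relationship is positive.
|r| = 0.456, which falls in the moderate range.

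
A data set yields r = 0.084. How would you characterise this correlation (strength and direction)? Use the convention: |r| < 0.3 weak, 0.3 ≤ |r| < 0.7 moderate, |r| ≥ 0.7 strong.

weak positive

r = 0.084 > 0 so the relationship is positive.
|r| = 0.084, which falls in the weak range.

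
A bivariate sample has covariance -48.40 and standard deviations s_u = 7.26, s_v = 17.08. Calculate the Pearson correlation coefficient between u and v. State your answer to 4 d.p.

-0.3903

r = Cov(u,v) / (s_u · s_v) = -48.40 / (7.26 × 17.08)
  = -48.40 / 124.0008 ≈ -0.3903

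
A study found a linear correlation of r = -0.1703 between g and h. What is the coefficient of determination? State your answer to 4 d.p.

r² = (-0.1703)² = 0.0290

0.0290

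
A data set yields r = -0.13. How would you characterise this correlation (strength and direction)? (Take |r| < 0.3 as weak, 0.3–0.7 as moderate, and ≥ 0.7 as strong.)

weak negative

r = -0.13 < 0 so the relationship is negative.
|r| = 0.13, which falls in the weak range.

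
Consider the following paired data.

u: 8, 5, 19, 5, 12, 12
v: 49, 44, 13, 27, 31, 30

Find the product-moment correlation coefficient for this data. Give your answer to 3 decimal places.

-0.718

n = 6, Σu = 61, Σv = 194, Σu² = 763, Σv² = 7096, Σuv = 1726
nΣuv − ΣuΣv = 10356 − 11834 = -1478
nΣu² − (Σu)² = 4578 − 3721 = 857; nΣv² − (Σv)² = 42576 − 37636 = 4940
r = -1478 / √(857 × 4940) = -1478 / 2057.5665 ≈ -0.718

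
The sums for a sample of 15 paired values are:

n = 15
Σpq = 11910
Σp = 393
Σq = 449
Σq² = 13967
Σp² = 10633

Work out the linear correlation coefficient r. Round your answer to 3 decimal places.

0.347

r = (nΣpq − ΣpΣq) / √[(nΣp² − (Σp)²)(nΣq² − (Σq)²)]
Numerator: 15×11910 − 393×449 = 2193
Denominator: √[(159495 − 154449)(209505 − 201601)] = √[5046 × 7904] = 6315.3451
r = 2193 / 6315.3451 ≈ 0.347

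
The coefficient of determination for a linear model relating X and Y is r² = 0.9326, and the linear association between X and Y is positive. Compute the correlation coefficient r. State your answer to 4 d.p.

0.9657

|r| = √0.9326 = 0.9657
The association is positive, so r = 0.9657.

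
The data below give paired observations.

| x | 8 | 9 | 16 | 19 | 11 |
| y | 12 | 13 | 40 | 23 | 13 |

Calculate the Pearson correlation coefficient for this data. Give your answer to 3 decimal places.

0.711

n = 5, Σx = 63, Σy = 101, Σx² = 883, Σy² = 2611, Σxy = 1433
nΣxy − ΣxΣy = 7165 − 6363 = 802
nΣx² − (Σx)² = 4415 − 3969 = 446; nΣy² − (Σy)² = 13055 − 10201 = 2854
r = 802 / √(446 × 2854) = 802 / 1128.2216 ≈ 0.711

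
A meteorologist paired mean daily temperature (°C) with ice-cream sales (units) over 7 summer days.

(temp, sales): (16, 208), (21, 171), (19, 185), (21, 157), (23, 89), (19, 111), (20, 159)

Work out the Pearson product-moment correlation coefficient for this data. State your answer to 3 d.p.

n = 7, Σx = 139, Σy = 1080, Σx² = 2789, Σy² = 176902, Σxy = 21067
nΣxy − ΣxΣy = 147469 − 150120 = -2651
nΣx² − (Σx)² = 19523 − 19321 = 202; nΣy² − (Σy)² = 1238314 − 1166400 = 71914
r = -2651 / √(202 × 71914) = -2651 / 3811.3814 ≈ -0.696

-0.696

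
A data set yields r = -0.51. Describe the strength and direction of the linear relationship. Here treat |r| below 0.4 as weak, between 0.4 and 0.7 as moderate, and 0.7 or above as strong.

r = -0.51 < 0 so the relationship is negative.
|r| = 0.51, which falls in the moderate range.

moderate negative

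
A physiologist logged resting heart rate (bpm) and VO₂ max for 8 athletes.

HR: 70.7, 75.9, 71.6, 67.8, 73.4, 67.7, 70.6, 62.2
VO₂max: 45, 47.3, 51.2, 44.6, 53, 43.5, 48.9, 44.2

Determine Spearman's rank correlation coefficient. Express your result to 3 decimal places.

Rank HR: 5, 8, 6, 3, 7, 2, 4, 1
Rank VO₂max: 4, 5, 7, 3, 8, 1, 6, 2
d = rank(HR) − rank(VO₂max): 1, 3, -1, 0, -1, 1, -2, -1; Σd² = 18
ρ = 1 − 6Σd² / [n(n²−1)] = 1 − 6×18 / (8×63) = 1 − 108/504 ≈ 0.786

0.786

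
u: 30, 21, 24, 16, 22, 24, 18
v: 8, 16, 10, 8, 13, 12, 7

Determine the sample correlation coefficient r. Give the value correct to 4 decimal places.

n = 7, Σu = 155, Σv = 74, Σu² = 3557, Σv² = 846, Σuv = 1644
nΣuv − ΣuΣv = 11508 − 11470 = 38
nΣu² − (Σu)² = 24899 − 24025 = 874; nΣv² − (Σv)² = 5922 − 5476 = 446
r = 38 / √(874 × 446) = 38 / 624.3429 ≈ 0.0609

0.0609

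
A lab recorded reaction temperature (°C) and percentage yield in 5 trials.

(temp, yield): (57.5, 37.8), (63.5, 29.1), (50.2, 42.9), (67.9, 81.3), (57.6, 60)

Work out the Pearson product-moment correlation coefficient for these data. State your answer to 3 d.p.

n = 5, Σx = 296.7, Σy = 251.1, Σx² = 17786.71, Σy² = 14325.75, Σxy = 15151.2
nΣxy − ΣxΣy = 75756 − 74501.37 = 1254.63
nΣx² − (Σx)² = 88933.55 − 88030.89 = 902.66; nΣy² − (Σy)² = 71628.75 − 63051.21 = 8577.54
r = 1254.63 / √(902.66 × 8577.54) = 1254.63 / 2782.5532 ≈ 0.451

0.451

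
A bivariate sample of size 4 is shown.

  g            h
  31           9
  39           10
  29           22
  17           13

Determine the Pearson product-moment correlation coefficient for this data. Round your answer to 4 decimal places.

n = 4, Σg = 116, Σh = 54, Σg² = 3612, Σh² = 834, Σgh = 1528
nΣgh − ΣgΣh = 6112 − 6264 = -152
nΣg² − (Σg)² = 14448 − 13456 = 992; nΣh² − (Σh)² = 3336 − 2916 = 420
r = -152 / √(992 × 420) = -152 / 645.4766 ≈ -0.2355

-0.2355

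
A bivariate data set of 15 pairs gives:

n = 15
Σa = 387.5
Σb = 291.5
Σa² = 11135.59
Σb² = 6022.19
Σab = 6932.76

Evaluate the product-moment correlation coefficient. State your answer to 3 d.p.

-0.942

r = (nΣab − ΣaΣb) / √[(nΣa² − (Σa)²)(nΣb² − (Σb)²)]
Numerator: 15×6932.76 − 387.5×291.5 = -8964.85
Denominator: √[(167033.85 − 150156.25)(90332.85 − 84972.25)] = √[16877.6 × 5360.6] = 9511.7855
r = -8964.85 / 9511.7855 ≈ -0.942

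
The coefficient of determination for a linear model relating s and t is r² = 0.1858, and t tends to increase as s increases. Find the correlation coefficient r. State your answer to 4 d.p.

|r| = √0.1858 = 0.4310
The association is positive, so r = 0.4310.

0.4310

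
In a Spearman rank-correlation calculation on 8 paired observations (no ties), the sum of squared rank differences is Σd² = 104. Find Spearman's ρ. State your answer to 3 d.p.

ρ = 1 − 6Σd² / [n(n²−1)] = 1 − 6×104 / (8×63)
  = 1 − 624/504 = 1 − 1.2381 ≈ -0.238

-0.238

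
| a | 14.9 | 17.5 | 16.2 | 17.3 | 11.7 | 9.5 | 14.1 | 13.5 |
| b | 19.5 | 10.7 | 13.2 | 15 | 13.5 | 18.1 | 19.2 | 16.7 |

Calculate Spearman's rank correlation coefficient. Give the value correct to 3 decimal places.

-0.452

Rank a: 5, 8, 6, 7, 2, 1, 4, 3
Rank b: 8, 1, 2, 4, 3, 6, 7, 5
d = rank(a) − rank(b): -3, 7, 4, 3, -1, -5, -3, -2; Σd² = 122
ρ = 1 − 6Σd² / [n(n²−1)] = 1 − 6×122 / (8×63) = 1 − 732/504 ≈ -0.452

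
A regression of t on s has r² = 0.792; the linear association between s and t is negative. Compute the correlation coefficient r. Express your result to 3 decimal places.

-0.890

|r| = √0.792 = 0.890
The association is negative, so r = −0.890.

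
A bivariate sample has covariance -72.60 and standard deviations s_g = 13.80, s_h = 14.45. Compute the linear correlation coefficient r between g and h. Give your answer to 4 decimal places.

-0.3641

r = Cov(g,h) / (s_g · s_h) = -72.60 / (13.80 × 14.45)
  = -72.60 / 199.4100 ≈ -0.3641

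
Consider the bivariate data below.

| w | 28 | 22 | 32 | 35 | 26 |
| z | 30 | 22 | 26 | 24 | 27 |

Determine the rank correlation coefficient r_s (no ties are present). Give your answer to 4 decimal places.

0.1000

Rank w: 3, 1, 4, 5, 2
Rank z: 5, 1, 3, 2, 4
d = rank(w) − rank(z): -2, 0, 1, 3, -2; Σd² = 18
ρ = 1 − 6Σd² / [n(n²−1)] = 1 − 6×18 / (5×24) = 1 − 108/120 ≈ 0.1000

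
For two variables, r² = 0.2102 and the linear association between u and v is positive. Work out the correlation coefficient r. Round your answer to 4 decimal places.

0.4585

|r| = √0.2102 = 0.4585
The association is positive, so r = 0.4585.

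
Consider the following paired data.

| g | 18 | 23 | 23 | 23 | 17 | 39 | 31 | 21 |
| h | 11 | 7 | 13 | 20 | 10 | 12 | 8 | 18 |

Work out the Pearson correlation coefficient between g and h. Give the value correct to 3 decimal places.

n = 8, Σg = 195, Σh = 99, Σg² = 5123, Σh² = 1371, Σgh = 2382
nΣgh − ΣgΣh = 19056 − 19305 = -249
nΣg² − (Σg)² = 40984 − 38025 = 2959; nΣh² − (Σh)² = 10968 − 9801 = 1167
r = -249 / √(2959 × 1167) = -249 / 1858.2661 ≈ -0.134

-0.134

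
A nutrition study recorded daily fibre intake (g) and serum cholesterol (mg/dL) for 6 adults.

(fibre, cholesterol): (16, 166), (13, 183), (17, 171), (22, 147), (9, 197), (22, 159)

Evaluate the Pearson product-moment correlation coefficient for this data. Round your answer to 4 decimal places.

-0.9612

n = 6, Σx = 99, Σy = 1023, Σx² = 1763, Σy² = 175985, Σxy = 16447
nΣxy − ΣxΣy = 98682 − 101277 = -2595
nΣx² − (Σx)² = 10578 − 9801 = 777; nΣy² − (Σy)² = 1055910 − 1046529 = 9381
r = -2595 / √(777 × 9381) = -2595 / 2699.8217 ≈ -0.9612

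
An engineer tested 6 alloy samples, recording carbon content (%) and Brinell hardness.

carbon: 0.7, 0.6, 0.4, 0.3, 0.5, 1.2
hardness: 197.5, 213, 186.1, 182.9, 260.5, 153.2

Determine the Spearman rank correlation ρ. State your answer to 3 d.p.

-0.086

Rank carbon: 5, 4, 2, 1, 3, 6
Rank hardness: 4, 5, 3, 2, 6, 1
d = rank(carbon) − rank(hardness): 1, -1, -1, -1, -3, 5; Σd² = 38
ρ = 1 − 6Σd² / [n(n²−1)] = 1 − 6×38 / (6×35) = 1 − 228/210 ≈ -0.086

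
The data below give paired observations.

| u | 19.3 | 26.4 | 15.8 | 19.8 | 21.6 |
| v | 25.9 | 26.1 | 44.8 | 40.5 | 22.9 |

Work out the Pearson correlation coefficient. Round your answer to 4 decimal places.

-0.6766

n = 5, Σu = 102.9, Σv = 160.2, Σu² = 2177.69, Σv² = 5523.72, Σuv = 3193.29
nΣuv − ΣuΣv = 15966.45 − 16484.58 = -518.13
nΣu² − (Σu)² = 10888.45 − 10588.41 = 300.04; nΣv² − (Σv)² = 27618.6 − 25664.04 = 1954.56
r = -518.13 / √(300.04 × 1954.56) = -518.13 / 765.7977 ≈ -0.6766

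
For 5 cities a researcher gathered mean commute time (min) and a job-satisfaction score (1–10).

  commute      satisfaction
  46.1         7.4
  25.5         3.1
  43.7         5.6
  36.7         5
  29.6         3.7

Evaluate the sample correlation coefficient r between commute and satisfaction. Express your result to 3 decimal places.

n = 5, Σx = 181.6, Σy = 24.8, Σx² = 6908.2, Σy² = 134.42, Σxy = 957.93
nΣxy − ΣxΣy = 4789.65 − 4503.68 = 285.97
nΣx² − (Σx)² = 34541 − 32978.56 = 1562.44; nΣy² − (Σy)² = 672.1 − 615.04 = 57.06
r = 285.97 / √(1562.44 × 57.06) = 285.97 / 298.5847 ≈ 0.958

0.958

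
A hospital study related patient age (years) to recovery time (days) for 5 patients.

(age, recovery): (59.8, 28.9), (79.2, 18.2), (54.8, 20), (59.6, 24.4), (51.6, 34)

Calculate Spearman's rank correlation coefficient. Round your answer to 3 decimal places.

Rank age: 4, 5, 2, 3, 1
Rank recovery: 4, 1, 2, 3, 5
d = rank(age) − rank(recovery): 0, 4, 0, 0, -4; Σd² = 32
ρ = 1 − 6Σd² / [n(n²−1)] = 1 − 6×32 / (5×24) = 1 − 192/120 ≈ -0.600

-0.600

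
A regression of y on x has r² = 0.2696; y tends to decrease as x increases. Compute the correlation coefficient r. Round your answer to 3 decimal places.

-0.519

|r| = √0.2696 = 0.519
The association is negative, so r = −0.519.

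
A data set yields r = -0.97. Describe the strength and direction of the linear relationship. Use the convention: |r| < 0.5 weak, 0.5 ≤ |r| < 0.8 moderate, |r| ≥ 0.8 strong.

strong negative

r = -0.97 < 0 so the relationship is negative.
|r| = 0.97, which falls in the strong range.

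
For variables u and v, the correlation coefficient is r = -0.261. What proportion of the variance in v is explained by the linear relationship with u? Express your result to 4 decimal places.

r² = (-0.261)² = 0.0681

0.0681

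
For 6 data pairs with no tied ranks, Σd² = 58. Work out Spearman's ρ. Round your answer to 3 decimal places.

-0.657

ρ = 1 − 6Σd² / [n(n²−1)] = 1 − 6×58 / (6×35)
  = 1 − 348/210 = 1 − 1.6571 ≈ -0.657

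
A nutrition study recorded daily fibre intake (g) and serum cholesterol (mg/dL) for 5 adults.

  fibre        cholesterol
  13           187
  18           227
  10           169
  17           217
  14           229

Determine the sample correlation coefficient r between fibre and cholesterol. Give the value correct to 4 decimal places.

n = 5, Σx = 72, Σy = 1029, Σx² = 1078, Σy² = 214589, Σxy = 15102
nΣxy − ΣxΣy = 75510 − 74088 = 1422
nΣx² − (Σx)² = 5390 − 5184 = 206; nΣy² − (Σy)² = 1072945 − 1058841 = 14104
r = 1422 / √(206 × 14104) = 1422 / 1704.5304 ≈ 0.8342

0.8342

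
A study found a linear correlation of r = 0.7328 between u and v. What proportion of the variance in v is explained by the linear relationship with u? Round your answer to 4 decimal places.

r² = (0.7328)² = 0.5370

0.5370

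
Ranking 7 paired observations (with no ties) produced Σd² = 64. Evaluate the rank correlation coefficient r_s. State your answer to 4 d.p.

-0.1429

ρ = 1 − 6Σd² / [n(n²−1)] = 1 − 6×64 / (7×48)
  = 1 − 384/336 = 1 − 1.14286 ≈ -0.1429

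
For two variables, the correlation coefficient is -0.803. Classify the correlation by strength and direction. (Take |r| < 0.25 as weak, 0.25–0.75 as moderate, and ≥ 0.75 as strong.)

r = -0.803 < 0 so the relationship is negative.
|r| = 0.803, which falls in the strong range.

strong negative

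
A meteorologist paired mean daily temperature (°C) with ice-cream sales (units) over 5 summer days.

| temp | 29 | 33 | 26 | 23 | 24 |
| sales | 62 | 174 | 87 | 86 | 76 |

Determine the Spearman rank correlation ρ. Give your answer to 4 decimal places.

Rank temp: 4, 5, 3, 1, 2
Rank sales: 1, 5, 4, 3, 2
d = rank(temp) − rank(sales): 3, 0, -1, -2, 0; Σd² = 14
ρ = 1 − 6Σd² / [n(n²−1)] = 1 − 6×14 / (5×24) = 1 − 84/120 ≈ 0.3000

0.3000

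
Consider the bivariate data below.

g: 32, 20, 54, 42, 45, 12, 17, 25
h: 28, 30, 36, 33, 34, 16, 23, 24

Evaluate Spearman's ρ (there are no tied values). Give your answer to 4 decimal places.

0.9286

Rank g: 5, 3, 8, 6, 7, 1, 2, 4
Rank h: 4, 5, 8, 6, 7, 1, 2, 3
d = rank(g) − rank(h): 1, -2, 0, 0, 0, 0, 0, 1; Σd² = 6
ρ = 1 − 6Σd² / [n(n²−1)] = 1 − 6×6 / (8×63) = 1 − 36/504 ≈ 0.9286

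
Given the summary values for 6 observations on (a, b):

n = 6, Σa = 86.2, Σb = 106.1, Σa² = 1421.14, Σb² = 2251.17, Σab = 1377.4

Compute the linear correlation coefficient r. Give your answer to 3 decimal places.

r = (nΣab − ΣaΣb) / √[(nΣa² − (Σa)²)(nΣb² − (Σb)²)]
Numerator: 6×1377.4 − 86.2×106.1 = -881.42
Denominator: √[(8526.84 − 7430.44)(13507.02 − 11257.21)] = √[1096.4 × 2249.81] = 1570.5705
r = -881.42 / 1570.5705 ≈ -0.561

-0.561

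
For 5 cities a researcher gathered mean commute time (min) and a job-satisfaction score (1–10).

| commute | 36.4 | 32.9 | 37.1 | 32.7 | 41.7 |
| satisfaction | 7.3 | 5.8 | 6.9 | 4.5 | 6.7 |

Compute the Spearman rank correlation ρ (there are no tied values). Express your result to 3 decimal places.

Rank commute: 3, 2, 4, 1, 5
Rank satisfaction: 5, 2, 4, 1, 3
d = rank(commute) − rank(satisfaction): -2, 0, 0, 0, 2; Σd² = 8
ρ = 1 − 6Σd² / [n(n²−1)] = 1 − 6×8 / (5×24) = 1 − 48/120 ≈ 0.600

0.600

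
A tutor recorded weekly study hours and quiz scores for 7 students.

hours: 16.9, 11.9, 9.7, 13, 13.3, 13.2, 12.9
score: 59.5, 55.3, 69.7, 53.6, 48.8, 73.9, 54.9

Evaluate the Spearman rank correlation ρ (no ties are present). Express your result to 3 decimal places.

-0.179

Rank hours: 7, 2, 1, 4, 6, 5, 3
Rank score: 5, 4, 6, 2, 1, 7, 3
d = rank(hours) − rank(score): 2, -2, -5, 2, 5, -2, 0; Σd² = 66
ρ = 1 − 6Σd² / [n(n²−1)] = 1 − 6×66 / (7×48) = 1 − 396/336 ≈ -0.179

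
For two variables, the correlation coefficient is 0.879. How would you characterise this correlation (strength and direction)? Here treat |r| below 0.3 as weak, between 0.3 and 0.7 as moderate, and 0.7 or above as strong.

strong positive

r = 0.879 > 0 so the relationship is positive.
|r| = 0.879, which falls in the strong range.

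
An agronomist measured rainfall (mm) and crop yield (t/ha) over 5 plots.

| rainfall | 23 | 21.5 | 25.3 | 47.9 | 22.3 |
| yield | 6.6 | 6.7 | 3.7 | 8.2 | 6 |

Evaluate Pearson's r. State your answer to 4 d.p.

0.5787

n = 5, Σx = 140, Σy = 31.2, Σx² = 4423.04, Σy² = 205.38, Σxy = 916.04
nΣxy − ΣxΣy = 4580.2 − 4368 = 212.2
nΣx² − (Σx)² = 22115.2 − 19600 = 2515.2; nΣy² − (Σy)² = 1026.9 − 973.44 = 53.46
r = 212.2 / √(2515.2 × 53.46) = 212.2 / 366.6914 ≈ 0.5787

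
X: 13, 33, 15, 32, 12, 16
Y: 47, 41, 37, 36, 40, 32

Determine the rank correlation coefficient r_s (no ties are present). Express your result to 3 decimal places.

-0.257

Rank X: 2, 6, 3, 5, 1, 4
Rank Y: 6, 5, 3, 2, 4, 1
d = rank(X) − rank(Y): -4, 1, 0, 3, -3, 3; Σd² = 44
ρ = 1 − 6Σd² / [n(n²−1)] = 1 − 6×44 / (6×35) = 1 − 264/210 ≈ -0.257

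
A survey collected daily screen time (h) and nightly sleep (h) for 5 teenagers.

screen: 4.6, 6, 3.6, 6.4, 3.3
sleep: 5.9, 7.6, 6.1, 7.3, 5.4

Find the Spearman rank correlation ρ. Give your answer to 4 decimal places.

Rank screen: 3, 4, 2, 5, 1
Rank sleep: 2, 5, 3, 4, 1
d = rank(screen) − rank(sleep): 1, -1, -1, 1, 0; Σd² = 4
ρ = 1 − 6Σd² / [n(n²−1)] = 1 − 6×4 / (5×24) = 1 − 24/120 ≈ 0.8000

0.8000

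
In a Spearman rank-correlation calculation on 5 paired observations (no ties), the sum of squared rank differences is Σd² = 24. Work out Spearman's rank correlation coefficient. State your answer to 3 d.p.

-0.200

ρ = 1 − 6Σd² / [n(n²−1)] = 1 − 6×24 / (5×24)
  = 1 − 144/120 = 1 − 1.2000 ≈ -0.200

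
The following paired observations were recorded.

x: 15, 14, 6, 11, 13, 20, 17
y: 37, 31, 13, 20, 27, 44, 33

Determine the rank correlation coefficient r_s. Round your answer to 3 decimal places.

Rank x: 5, 4, 1, 2, 3, 7, 6
Rank y: 6, 4, 1, 2, 3, 7, 5
d = rank(x) − rank(y): -1, 0, 0, 0, 0, 0, 1; Σd² = 2
ρ = 1 − 6Σd² / [n(n²−1)] = 1 − 6×2 / (7×48) = 1 − 12/336 ≈ 0.964

0.964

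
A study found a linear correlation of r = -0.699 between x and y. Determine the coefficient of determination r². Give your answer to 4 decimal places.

r² = (-0.699)² = 0.4886

0.4886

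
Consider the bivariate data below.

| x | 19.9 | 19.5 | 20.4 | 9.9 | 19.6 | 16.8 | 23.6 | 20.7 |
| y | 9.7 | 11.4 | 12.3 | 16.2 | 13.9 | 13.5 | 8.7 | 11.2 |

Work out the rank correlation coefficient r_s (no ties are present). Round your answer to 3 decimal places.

-0.786

Rank x: 5, 3, 6, 1, 4, 2, 8, 7
Rank y: 2, 4, 5, 8, 7, 6, 1, 3
d = rank(x) − rank(y): 3, -1, 1, -7, -3, -4, 7, 4; Σd² = 150
ρ = 1 − 6Σd² / [n(n²−1)] = 1 − 6×150 / (8×63) = 1 − 900/504 ≈ -0.786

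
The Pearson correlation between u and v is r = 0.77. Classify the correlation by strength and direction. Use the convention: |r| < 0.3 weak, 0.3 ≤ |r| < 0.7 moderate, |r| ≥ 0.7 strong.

r = 0.77 > 0 so the relationship is positive.
|r| = 0.77, which falls in the strong range.

strong positive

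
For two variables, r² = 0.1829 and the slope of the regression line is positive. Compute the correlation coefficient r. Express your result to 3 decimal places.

|r| = √0.1829 = 0.428
The association is positive, so r = 0.428.

0.428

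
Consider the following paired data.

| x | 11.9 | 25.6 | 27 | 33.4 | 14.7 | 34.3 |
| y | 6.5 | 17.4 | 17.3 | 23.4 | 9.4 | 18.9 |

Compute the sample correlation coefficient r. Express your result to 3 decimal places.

0.960

n = 6, Σx = 146.9, Σy = 92.9, Σx² = 4034.11, Σy² = 1637.43, Σxy = 2557.9
nΣxy − ΣxΣy = 15347.4 − 13647.01 = 1700.39
nΣx² − (Σx)² = 24204.66 − 21579.61 = 2625.05; nΣy² − (Σy)² = 9824.58 − 8630.41 = 1194.17
r = 1700.39 / √(2625.05 × 1194.17) = 1700.39 / 1770.5242 ≈ 0.960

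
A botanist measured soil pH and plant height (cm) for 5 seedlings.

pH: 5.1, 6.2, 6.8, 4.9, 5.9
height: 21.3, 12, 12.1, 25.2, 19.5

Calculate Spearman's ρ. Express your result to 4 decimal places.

-0.9000

Rank pH: 2, 4, 5, 1, 3
Rank height: 4, 1, 2, 5, 3
d = rank(pH) − rank(height): -2, 3, 3, -4, 0; Σd² = 38
ρ = 1 − 6Σd² / [n(n²−1)] = 1 − 6×38 / (5×24) = 1 − 228/120 ≈ -0.9000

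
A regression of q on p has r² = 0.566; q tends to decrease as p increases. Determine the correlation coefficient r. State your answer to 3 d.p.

-0.752

|r| = √0.566 = 0.752
The association is negative, so r = −0.752.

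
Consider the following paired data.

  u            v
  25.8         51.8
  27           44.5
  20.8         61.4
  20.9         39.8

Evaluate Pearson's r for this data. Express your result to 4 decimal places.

n = 4, Σu = 94.5, Σv = 197.5, Σu² = 2264.09, Σv² = 10017.49, Σuv = 4646.88
nΣuv − ΣuΣv = 18587.52 − 18663.75 = -76.23
nΣu² − (Σu)² = 9056.36 − 8930.25 = 126.11; nΣv² − (Σv)² = 40069.96 − 39006.25 = 1063.71
r = -76.23 / √(126.11 × 1063.71) = -76.23 / 366.2574 ≈ -0.2081

-0.2081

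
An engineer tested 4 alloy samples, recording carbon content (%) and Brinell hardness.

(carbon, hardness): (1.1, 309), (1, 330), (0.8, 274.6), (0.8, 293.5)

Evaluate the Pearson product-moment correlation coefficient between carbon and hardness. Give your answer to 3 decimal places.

n = 4, Σx = 3.7, Σy = 1207.1, Σx² = 3.49, Σy² = 365928.41, Σxy = 1124.38
nΣxy − ΣxΣy = 4497.52 − 4466.27 = 31.25
nΣx² − (Σx)² = 13.96 − 13.69 = 0.27; nΣy² − (Σy)² = 1463713.64 − 1457090.41 = 6623.23
r = 31.25 / √(0.27 × 6623.23) = 31.25 / 42.2880 ≈ 0.739

0.739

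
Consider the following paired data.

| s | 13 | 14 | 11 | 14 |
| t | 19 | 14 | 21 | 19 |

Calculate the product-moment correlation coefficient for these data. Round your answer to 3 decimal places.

-0.710

n = 4, Σs = 52, Σt = 73, Σs² = 682, Σt² = 1359, Σst = 940
nΣst − ΣsΣt = 3760 − 3796 = -36
nΣs² − (Σs)² = 2728 − 2704 = 24; nΣt² − (Σt)² = 5436 − 5329 = 107
r = -36 / √(24 × 107) = -36 / 50.6754 ≈ -0.710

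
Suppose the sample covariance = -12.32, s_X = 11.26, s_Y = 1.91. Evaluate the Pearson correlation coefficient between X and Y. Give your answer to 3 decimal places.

r = Cov(X,Y) / (s_X · s_Y) = -12.32 / (11.26 × 1.91)
  = -12.32 / 21.5066 ≈ -0.573

-0.573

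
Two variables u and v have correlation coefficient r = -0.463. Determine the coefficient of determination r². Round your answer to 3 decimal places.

0.214

r² = (-0.463)² = 0.214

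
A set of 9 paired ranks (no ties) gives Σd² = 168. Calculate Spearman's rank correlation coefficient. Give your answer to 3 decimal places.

ρ = 1 − 6Σd² / [n(n²−1)] = 1 − 6×168 / (9×80)
  = 1 − 1008/720 = 1 − 1.4000 ≈ -0.400

-0.400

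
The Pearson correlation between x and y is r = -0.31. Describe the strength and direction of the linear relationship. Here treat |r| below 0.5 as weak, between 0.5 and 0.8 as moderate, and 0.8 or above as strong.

r = -0.31 < 0 so the relationship is negative.
|r| = 0.31, which falls in the weak range.

weak negative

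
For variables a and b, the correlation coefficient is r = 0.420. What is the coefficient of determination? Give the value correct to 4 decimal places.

r² = (0.420)² = 0.1764

0.1764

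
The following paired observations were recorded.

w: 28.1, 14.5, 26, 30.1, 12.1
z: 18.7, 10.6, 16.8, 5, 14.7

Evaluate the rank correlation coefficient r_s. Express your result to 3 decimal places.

-0.100

Rank w: 4, 2, 3, 5, 1
Rank z: 5, 2, 4, 1, 3
d = rank(w) − rank(z): -1, 0, -1, 4, -2; Σd² = 22
ρ = 1 − 6Σd² / [n(n²−1)] = 1 − 6×22 / (5×24) = 1 − 132/120 ≈ -0.100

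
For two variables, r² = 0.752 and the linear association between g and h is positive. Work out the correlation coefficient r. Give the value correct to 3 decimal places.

|r| = √0.752 = 0.867
The association is positive, so r = 0.867.

0.867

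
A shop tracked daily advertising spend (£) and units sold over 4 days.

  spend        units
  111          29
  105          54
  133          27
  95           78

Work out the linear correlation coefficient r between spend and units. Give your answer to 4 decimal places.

-0.8431

n = 4, Σx = 444, Σy = 188, Σx² = 50060, Σy² = 10570, Σxy = 19890
nΣxy − ΣxΣy = 79560 − 83472 = -3912
nΣx² − (Σx)² = 200240 − 197136 = 3104; nΣy² − (Σy)² = 42280 − 35344 = 6936
r = -3912 / √(3104 × 6936) = -3912 / 4639.9724 ≈ -0.8431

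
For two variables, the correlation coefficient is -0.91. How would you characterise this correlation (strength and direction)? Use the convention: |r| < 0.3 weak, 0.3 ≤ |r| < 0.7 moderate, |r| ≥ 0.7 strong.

strong negative

r = -0.91 < 0 so the relationship is negative.
|r| = 0.91, which falls in the strong range.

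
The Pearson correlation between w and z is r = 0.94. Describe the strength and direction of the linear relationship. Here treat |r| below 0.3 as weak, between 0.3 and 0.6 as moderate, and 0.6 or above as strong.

r = 0.94 > 0 so the relationship is positive.
|r| = 0.94, which falls in the strong range.

strong positive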